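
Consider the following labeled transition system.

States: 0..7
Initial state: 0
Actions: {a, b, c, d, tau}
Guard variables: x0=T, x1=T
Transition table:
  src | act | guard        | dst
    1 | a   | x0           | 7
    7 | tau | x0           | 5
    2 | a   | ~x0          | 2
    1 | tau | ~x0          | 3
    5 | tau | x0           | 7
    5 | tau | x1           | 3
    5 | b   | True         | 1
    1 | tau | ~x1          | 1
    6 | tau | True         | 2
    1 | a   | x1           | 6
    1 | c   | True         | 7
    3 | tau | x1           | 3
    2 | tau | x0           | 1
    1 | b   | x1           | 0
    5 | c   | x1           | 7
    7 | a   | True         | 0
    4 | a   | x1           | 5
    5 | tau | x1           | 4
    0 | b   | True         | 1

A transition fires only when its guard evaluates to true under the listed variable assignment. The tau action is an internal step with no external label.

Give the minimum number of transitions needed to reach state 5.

Breadth-first toward 5:
  depth 0: {0}
  depth 1: {1}
  depth 2: {6,7}
  depth 3: {2,5}
5 enters at depth 3; path b·a·tau

Answer: 3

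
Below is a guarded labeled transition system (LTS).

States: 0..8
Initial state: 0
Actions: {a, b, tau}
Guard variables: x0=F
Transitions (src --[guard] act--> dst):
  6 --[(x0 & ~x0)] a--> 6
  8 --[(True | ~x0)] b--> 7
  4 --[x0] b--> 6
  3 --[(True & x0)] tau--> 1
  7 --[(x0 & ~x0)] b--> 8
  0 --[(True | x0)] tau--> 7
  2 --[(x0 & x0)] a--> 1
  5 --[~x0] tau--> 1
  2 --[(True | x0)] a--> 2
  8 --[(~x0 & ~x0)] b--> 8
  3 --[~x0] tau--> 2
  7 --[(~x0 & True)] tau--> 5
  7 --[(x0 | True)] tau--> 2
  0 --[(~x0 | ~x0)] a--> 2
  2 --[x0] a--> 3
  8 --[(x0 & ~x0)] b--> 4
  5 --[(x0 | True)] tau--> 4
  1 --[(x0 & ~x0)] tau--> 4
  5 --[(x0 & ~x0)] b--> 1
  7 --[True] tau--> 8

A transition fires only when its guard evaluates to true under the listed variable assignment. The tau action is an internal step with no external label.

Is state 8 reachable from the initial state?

Guard filter leaves 11 enabled edge(s).
Layer 0: {0}
Layer 1: {2,7}  total {0,2,7}
Layer 2: {5,8}  total {0,2,5,7,8}
Layer 3: {1,4}  total {0,1,2,4,5,7,8}
Reach set: {0,1,2,4,5,7,8}
witness 8: tau·tau

Answer: REACHABLE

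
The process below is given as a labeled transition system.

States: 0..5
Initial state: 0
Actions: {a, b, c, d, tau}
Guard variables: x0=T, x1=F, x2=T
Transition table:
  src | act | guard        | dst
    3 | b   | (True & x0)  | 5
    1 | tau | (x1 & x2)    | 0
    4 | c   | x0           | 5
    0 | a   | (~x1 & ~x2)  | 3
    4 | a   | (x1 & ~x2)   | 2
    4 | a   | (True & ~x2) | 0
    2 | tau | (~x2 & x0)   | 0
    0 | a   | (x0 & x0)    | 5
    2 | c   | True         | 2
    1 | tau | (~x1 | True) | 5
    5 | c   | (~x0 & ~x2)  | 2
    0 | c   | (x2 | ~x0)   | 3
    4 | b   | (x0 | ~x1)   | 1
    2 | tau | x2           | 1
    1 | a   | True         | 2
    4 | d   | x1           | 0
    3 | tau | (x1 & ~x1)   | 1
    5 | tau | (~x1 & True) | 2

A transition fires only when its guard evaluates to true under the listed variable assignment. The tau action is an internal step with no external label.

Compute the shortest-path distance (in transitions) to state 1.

Answer: 3

Working:
Layered search for 1:
  depth 0: {0}
  depth 1: {3,5}
  depth 2: {2}
  depth 3: {1}
depth(1)=3, e.g. a·tau·tau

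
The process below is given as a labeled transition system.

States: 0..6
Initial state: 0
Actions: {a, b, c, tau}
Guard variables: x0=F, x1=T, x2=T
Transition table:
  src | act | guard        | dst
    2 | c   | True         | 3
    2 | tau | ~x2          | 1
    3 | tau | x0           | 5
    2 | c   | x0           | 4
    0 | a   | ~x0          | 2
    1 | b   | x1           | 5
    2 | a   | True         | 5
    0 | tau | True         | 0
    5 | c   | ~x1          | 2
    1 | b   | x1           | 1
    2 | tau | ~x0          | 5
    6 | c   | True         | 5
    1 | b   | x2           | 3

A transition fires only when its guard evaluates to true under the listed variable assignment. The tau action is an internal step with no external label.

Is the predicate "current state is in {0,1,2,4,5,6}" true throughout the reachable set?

Answer: INVARIANT VIOLATED at state 3

Working:
Allowed set {0,1,2,4,5,6}
Reach set: {0,2,3,5}
  0: ok
  2: ok
  3: ✗ unsafe
  5: ok
reach 3 via a·c — violates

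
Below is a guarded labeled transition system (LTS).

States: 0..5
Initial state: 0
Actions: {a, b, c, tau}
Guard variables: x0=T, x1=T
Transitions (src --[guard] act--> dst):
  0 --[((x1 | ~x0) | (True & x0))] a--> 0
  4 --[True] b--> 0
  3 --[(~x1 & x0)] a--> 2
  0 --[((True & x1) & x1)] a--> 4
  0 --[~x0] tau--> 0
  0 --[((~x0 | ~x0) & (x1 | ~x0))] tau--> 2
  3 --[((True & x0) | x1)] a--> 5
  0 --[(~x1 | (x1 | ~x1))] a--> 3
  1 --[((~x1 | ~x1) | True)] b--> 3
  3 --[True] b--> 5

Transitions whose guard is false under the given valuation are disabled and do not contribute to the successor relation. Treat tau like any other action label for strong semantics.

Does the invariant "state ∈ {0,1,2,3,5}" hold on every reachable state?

Answer: INVARIANT VIOLATED at state 4

Trace:
Allowed set {0,1,2,3,5}
R = {0,3,4,5}
  0: ok
  3: ok
  4: ✗ unsafe
  5: ok
witness against invariant: a → 4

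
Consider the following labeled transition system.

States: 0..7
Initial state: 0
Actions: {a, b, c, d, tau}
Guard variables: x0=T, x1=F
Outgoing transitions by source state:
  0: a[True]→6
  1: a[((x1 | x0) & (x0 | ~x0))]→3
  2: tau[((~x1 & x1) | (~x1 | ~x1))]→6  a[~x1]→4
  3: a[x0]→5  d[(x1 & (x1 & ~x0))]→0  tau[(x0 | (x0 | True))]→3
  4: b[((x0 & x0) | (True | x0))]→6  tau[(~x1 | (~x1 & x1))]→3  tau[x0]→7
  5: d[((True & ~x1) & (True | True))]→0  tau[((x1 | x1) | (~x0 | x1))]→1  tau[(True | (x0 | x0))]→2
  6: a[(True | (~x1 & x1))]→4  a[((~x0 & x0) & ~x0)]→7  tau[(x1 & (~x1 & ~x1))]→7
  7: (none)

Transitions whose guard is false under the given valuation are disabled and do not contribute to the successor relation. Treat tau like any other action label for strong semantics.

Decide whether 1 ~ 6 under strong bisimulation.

Answer: NOT BISIMILAR

Analysis:
Compute ~ classes (split until stable):
  π0 = {{0,1,2,3,4,5,6,7}}
  π1 = {{0,1,6},{2,3},{4},{5},{7}}
  π2 = {{0},{1},{2},{3},{4},{5},{6},{7}}
8 equivalence class(es) (converged in 3)
class of 1: {1}; class of 6: {6}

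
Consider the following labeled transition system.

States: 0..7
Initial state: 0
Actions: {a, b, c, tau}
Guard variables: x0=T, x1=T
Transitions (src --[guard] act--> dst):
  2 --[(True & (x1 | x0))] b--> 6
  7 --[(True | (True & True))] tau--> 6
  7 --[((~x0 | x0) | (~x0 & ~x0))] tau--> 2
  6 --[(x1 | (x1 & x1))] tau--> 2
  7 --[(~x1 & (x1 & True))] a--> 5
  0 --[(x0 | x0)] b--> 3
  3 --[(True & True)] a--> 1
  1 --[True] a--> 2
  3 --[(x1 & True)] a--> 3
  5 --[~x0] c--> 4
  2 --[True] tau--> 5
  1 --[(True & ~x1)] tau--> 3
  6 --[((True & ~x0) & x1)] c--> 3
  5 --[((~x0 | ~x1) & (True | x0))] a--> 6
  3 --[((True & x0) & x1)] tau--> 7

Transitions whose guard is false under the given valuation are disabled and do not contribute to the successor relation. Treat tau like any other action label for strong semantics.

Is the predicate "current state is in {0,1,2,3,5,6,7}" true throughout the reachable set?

Inv-set: {0,1,2,3,5,6,7}
Reach set: {0,1,2,3,5,6,7}
  0: ✓
  1: ✓
  2: ✓
  3: ✓
  5: ✓
  6: ✓
  7: ✓

Answer: INVARIANT HOLDS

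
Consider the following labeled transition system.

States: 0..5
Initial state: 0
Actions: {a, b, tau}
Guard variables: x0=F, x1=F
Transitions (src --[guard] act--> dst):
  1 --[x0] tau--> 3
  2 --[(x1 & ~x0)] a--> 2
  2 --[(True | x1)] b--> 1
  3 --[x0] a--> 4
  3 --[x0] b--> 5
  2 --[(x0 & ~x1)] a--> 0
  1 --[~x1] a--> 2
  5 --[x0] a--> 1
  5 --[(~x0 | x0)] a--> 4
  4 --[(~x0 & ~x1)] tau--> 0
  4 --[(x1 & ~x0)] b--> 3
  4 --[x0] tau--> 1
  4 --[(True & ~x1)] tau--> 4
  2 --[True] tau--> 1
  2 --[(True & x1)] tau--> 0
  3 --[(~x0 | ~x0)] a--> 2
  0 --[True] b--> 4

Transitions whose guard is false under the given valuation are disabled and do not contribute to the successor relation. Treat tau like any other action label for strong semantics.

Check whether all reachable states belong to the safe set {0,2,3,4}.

Answer: INVARIANT HOLDS

Analysis:
Inv-set: {0,2,3,4}
R = {0,4}
  0: ✓
  4: ✓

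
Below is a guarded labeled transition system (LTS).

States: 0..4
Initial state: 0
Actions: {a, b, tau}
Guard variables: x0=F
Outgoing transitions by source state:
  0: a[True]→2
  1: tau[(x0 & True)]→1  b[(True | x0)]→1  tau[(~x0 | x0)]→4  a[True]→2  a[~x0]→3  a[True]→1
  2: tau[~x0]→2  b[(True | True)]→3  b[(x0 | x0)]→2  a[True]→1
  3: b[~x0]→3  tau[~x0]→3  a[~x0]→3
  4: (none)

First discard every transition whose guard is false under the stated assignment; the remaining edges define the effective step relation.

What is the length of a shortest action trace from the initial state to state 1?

Answer: 2

Working:
Breadth-first toward 1:
  L0 = {0}
  L1 = {2}
  L2 = {1,3}
first hit 1 at d=2 via a·a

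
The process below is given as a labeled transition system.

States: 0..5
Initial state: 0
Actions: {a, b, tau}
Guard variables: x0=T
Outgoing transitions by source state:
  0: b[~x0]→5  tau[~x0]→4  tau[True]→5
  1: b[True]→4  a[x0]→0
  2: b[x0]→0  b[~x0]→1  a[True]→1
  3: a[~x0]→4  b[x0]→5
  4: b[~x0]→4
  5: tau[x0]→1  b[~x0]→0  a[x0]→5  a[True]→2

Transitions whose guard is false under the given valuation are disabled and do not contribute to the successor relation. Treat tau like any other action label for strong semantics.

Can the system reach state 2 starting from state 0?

Answer: REACHABLE

Working:
9 transition(s) survive guard evaluation.
L0 = {0}
L1 = {5}  now seen {0,5}
L2 = {1,2}  now seen {0,1,2,5}
L3 = {4}  now seen {0,1,2,4,5}
Reach set: {0,1,2,4,5}
Path to 2: tau·a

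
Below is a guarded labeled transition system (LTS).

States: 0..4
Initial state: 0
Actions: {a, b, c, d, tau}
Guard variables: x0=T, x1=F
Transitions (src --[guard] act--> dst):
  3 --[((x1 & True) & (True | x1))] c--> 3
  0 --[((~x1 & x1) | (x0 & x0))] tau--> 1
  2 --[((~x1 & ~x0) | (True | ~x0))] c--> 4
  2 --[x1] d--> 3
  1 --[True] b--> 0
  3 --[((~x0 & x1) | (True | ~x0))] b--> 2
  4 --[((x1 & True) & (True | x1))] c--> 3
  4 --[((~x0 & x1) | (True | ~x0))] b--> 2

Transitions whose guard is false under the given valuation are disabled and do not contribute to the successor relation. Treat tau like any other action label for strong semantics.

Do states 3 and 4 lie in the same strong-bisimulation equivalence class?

Refine partition for ~:
  P[0] = {{0,1,2,3,4}}
  P[1] = {{0},{1,3,4},{2}}
  P[2] = {{0},{1},{2},{3,4}}
4 equivalence class(es) (converged in 3)
class of 3: {3,4}; class of 4: {3,4}

Answer: BISIMILAR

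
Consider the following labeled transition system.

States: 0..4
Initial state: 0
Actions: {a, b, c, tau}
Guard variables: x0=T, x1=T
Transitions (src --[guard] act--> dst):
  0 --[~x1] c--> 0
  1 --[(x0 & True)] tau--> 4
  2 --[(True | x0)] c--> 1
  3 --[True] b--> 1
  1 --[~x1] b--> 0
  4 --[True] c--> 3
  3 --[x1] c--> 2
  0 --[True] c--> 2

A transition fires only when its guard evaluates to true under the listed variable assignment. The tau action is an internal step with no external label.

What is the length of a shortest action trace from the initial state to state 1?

Breadth-first toward 1:
  depth 0: {0}
  depth 1: {2}
  depth 2: {1}
1 enters at depth 2; path c·c

Answer: 2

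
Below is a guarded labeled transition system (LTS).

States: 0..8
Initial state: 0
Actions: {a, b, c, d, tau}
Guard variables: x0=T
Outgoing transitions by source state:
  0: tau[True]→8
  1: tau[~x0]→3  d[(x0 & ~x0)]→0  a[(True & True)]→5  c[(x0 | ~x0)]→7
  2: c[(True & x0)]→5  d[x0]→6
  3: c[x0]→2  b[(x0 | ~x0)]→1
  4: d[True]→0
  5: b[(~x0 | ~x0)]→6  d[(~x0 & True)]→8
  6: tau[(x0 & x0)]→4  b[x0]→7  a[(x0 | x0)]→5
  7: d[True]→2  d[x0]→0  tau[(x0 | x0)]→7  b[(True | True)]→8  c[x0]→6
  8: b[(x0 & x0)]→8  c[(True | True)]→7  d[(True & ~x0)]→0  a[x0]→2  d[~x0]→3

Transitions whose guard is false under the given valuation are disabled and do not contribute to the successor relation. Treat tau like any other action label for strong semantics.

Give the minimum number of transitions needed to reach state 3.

Answer: UNREACHABLE

Analysis:
Breadth-first toward 3:
  L0 = {0}
  L1 = {8}
  L2 = {2,7}
  L3 = {5,6}
  L4 = {4}
3 never appears.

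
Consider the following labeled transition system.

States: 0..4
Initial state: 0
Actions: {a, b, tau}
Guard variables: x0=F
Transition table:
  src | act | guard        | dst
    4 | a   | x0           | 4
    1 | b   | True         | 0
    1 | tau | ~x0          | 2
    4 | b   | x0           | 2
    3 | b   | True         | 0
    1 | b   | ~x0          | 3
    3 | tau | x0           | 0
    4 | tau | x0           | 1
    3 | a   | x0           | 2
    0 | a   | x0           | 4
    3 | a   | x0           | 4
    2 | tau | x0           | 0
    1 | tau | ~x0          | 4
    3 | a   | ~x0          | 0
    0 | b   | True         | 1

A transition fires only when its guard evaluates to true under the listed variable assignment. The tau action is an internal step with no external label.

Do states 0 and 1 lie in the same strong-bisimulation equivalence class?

Answer: NOT BISIMILAR

Trace:
Compute ~ classes (split until stable):
  P[0] = {{0,1,2,3,4}}
  P[1] = {{0},{1},{2,4},{3}}
4 equivalence class(es) (converged in 2)
[0]={0}  [1]={1}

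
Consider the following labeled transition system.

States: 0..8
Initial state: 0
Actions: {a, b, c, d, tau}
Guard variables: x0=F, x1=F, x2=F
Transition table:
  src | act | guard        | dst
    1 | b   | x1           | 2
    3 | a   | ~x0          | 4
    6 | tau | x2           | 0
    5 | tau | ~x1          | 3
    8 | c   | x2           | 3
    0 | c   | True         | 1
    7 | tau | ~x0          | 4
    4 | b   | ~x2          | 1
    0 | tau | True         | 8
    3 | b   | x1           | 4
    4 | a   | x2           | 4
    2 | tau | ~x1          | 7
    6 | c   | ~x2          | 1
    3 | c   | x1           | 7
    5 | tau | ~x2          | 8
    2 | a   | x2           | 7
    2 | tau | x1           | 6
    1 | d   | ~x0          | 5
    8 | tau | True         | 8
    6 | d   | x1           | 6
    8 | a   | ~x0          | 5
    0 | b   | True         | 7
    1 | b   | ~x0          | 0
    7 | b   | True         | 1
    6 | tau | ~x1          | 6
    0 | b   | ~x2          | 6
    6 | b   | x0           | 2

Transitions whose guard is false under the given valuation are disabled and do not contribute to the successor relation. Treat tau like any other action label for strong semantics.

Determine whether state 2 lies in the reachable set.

Answer: UNREACHABLE

Trace:
17 transition(s) survive guard evaluation.
Layer 0: {0}
Layer 1: {1,6,7,8}  cumulative {0,1,6,7,8}
Layer 2: {4,5}  cumulative {0,1,4,5,6,7,8}
Layer 3: {3}  cumulative {0,1,3,4,5,6,7,8}
Reach set: {0,1,3,4,5,6,7,8}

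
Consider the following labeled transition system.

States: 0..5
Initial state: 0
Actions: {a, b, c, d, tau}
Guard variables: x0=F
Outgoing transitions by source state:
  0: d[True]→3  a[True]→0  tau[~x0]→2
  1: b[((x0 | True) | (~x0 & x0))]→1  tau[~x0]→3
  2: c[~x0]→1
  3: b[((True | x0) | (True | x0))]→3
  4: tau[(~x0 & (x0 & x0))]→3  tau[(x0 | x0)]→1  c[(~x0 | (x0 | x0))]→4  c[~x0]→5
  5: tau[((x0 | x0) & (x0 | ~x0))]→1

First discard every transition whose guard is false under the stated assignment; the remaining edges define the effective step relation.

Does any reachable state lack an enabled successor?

Reachable = {0,1,2,3}
  0: a→0  d→3  tau→2  [deg 3]
  1: b→1  tau→3  [deg 2]
  2: c→1  [deg 1]
  3: b→3  [deg 1]

Answer: DEADLOCK-FREE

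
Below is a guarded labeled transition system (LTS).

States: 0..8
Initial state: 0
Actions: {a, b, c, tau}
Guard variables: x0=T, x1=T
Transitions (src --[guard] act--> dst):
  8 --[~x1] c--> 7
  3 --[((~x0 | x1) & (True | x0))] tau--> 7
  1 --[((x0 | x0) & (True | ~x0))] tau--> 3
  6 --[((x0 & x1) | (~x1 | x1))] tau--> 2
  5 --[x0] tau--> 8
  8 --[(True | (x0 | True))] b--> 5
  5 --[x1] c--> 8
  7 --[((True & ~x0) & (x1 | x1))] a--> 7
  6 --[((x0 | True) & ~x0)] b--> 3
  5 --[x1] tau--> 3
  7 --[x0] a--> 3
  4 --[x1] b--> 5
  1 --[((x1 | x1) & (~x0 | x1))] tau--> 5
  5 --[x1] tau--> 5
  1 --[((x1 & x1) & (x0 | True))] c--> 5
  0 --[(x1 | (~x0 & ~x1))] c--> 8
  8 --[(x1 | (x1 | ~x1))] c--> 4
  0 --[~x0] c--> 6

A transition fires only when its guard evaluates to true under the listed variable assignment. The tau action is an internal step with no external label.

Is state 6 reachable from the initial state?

After dropping false guards: 14 live edges.
depth 0: {0}
depth 1: {8}  cumulative {0,8}
depth 2: {4,5}  cumulative {0,4,5,8}
depth 3: {3}  cumulative {0,3,4,5,8}
depth 4: {7}  cumulative {0,3,4,5,7,8}
Reach set: {0,3,4,5,7,8}

Answer: UNREACHABLE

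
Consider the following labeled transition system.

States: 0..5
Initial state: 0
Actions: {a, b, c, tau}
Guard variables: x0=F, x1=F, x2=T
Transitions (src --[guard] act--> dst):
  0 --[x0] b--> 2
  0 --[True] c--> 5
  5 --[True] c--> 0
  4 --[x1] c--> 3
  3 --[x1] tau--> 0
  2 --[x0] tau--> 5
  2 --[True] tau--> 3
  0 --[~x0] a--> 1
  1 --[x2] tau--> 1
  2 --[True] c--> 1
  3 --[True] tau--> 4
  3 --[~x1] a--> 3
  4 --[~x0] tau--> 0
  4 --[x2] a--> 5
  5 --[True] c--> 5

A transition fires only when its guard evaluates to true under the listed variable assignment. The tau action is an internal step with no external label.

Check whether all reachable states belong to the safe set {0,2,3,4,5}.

Inv-set: {0,2,3,4,5}
Reach set: {0,1,5}
  0: ✓
  1: VIOLATES
  5: ✓
counterexample path to 1: a

Answer: INVARIANT VIOLATED at state 1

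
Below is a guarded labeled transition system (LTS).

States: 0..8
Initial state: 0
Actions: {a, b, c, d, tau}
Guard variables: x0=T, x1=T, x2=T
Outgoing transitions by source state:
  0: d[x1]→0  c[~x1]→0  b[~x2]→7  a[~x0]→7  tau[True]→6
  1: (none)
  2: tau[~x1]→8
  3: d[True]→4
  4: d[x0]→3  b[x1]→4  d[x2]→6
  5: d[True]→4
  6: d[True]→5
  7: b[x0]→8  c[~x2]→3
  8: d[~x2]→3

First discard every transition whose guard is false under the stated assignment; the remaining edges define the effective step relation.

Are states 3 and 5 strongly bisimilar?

Answer: BISIMILAR

Working:
Bisimulation quotient by refinement:
  π0 = {{0,1,2,3,4,5,6,7,8}}
  π1 = {{0},{1,2,8},{3,5,6},{4},{7}}
  π2 = {{0},{1,2,8},{3,5},{4},{6},{7}}
6 equivalence class(es) (converged in 3)
[3]={3,5}  [5]={3,5}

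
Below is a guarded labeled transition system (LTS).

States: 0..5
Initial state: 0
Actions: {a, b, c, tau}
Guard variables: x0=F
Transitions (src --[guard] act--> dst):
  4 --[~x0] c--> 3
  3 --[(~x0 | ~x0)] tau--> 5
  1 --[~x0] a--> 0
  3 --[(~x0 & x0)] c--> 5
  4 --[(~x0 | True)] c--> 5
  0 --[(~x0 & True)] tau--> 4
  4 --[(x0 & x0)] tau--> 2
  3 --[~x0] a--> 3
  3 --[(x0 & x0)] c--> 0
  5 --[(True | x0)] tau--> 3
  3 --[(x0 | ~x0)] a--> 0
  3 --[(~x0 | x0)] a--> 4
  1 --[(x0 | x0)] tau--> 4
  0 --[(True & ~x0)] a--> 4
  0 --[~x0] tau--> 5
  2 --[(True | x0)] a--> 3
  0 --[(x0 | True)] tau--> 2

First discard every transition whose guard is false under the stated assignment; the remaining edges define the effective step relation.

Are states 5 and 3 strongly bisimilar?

Refine partition for ~:
  round 0: {{0,1,2,3,4,5}}
  round 1: {{0,3},{1,2},{4},{5}}
  round 2: {{0},{1,2},{3},{4},{5}}
  round 3: {{0},{1},{2},{3},{4},{5}}
6 equivalence class(es) (converged in 4)
[5]={5}  [3]={3}

Answer: NOT BISIMILAR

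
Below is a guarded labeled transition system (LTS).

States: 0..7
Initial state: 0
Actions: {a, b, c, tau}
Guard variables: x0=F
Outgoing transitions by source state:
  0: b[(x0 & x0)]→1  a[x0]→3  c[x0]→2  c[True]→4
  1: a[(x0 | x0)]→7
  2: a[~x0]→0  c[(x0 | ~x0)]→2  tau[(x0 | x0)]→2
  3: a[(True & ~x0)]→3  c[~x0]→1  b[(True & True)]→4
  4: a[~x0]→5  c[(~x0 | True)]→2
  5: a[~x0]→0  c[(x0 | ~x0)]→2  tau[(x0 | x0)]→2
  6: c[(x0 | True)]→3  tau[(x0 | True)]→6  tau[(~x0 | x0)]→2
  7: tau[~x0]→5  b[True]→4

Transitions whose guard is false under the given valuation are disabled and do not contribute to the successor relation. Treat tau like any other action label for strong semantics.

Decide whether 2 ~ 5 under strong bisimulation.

Refine partition for ~:
  round 0: {{0,1,2,3,4,5,6,7}}
  round 1: {{0},{1},{2,4,5},{3},{6},{7}}
  round 2: {{0},{1},{2,5},{3},{4},{6},{7}}
stable after 3 split(s): 7 block(s)
[2]={2,5}  [5]={2,5}

Answer: BISIMILAR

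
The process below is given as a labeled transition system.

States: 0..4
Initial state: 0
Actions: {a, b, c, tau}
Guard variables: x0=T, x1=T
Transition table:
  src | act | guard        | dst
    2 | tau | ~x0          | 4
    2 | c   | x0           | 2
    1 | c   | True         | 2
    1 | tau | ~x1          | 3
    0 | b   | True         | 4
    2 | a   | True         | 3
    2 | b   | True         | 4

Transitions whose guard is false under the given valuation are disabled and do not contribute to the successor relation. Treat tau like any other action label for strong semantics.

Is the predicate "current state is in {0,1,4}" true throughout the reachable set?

Allowed set {0,1,4}
Reach set: {0,4}
  0: ✓
  4: ✓

Answer: INVARIANT HOLDS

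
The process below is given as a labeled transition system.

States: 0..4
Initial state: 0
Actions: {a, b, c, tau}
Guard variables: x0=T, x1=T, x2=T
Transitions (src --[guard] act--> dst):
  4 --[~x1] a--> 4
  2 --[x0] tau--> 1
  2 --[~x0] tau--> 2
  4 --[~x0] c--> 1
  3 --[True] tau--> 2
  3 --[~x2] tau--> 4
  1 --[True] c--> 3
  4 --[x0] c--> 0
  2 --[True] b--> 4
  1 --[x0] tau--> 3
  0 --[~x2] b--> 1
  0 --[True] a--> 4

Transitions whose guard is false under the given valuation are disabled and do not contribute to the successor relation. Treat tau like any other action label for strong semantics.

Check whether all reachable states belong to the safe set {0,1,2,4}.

Inv-set: {0,1,2,4}
R = {0,4}
  0: safe
  4: safe

Answer: INVARIANT HOLDS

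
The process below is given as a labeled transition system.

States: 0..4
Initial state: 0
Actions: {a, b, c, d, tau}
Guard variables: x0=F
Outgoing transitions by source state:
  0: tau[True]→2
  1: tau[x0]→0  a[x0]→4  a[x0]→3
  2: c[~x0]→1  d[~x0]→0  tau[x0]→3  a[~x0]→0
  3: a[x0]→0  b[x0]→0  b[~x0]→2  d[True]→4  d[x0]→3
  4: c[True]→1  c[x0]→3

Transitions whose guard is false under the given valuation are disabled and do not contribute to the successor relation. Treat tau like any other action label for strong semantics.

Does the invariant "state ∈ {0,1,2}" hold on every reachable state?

Inv-set: {0,1,2}
Reach set: {0,1,2}
  0: safe
  1: safe
  2: safe

Answer: INVARIANT HOLDS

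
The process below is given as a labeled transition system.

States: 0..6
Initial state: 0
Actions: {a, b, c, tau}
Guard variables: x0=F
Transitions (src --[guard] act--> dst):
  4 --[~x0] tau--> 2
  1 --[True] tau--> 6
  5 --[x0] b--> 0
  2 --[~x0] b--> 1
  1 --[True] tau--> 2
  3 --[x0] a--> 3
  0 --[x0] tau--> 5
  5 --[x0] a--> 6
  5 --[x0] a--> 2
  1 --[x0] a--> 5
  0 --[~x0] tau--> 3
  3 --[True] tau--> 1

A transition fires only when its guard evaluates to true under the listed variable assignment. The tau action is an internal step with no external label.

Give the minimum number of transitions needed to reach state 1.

Answer: 2

Trace:
Breadth-first toward 1:
  Layer 0: {0}
  Layer 1: {3}
  Layer 2: {1}
1 enters at depth 2; path tau·tau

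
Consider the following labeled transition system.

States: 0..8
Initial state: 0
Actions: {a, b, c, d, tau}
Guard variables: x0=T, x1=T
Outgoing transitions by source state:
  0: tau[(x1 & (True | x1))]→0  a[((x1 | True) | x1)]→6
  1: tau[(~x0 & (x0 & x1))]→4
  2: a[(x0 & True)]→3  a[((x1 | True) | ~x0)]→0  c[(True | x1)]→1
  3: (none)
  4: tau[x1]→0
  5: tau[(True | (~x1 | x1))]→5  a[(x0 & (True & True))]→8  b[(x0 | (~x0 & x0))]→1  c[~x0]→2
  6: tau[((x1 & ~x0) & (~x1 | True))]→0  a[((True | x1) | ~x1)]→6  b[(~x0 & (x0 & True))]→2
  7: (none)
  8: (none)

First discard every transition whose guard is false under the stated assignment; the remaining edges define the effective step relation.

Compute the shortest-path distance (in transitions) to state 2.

Answer: UNREACHABLE

Trace:
Breadth-first toward 2:
  Layer 0: {0}
  Layer 1: {6}
2 never appears.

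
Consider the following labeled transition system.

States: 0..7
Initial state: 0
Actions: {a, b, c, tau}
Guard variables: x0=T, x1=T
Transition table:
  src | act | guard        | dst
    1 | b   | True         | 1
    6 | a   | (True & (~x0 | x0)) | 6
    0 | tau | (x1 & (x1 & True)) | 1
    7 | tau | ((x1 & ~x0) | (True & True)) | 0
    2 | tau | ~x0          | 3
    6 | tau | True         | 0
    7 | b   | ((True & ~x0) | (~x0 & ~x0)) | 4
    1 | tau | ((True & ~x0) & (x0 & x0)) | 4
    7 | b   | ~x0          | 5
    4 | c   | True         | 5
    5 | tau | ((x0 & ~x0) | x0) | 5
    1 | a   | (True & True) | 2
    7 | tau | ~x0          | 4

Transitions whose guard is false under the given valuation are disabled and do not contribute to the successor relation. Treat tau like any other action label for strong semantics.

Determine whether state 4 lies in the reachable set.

After dropping false guards: 8 live edges.
L0 = {0}
L1 = {1}  now seen {0,1}
L2 = {2}  now seen {0,1,2}
Reach set: {0,1,2}

Answer: UNREACHABLE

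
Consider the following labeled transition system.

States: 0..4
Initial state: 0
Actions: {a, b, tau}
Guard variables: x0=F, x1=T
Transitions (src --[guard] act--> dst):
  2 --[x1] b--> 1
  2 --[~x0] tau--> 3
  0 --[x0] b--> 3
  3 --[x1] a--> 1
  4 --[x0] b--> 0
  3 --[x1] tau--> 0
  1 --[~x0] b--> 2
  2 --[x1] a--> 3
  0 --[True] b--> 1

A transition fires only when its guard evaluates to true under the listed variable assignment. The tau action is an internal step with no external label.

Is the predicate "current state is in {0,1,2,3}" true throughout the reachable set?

Answer: INVARIANT HOLDS

Trace:
Inv-set: {0,1,2,3}
R = {0,1,2,3}
  0: safe
  1: safe
  2: safe
  3: safe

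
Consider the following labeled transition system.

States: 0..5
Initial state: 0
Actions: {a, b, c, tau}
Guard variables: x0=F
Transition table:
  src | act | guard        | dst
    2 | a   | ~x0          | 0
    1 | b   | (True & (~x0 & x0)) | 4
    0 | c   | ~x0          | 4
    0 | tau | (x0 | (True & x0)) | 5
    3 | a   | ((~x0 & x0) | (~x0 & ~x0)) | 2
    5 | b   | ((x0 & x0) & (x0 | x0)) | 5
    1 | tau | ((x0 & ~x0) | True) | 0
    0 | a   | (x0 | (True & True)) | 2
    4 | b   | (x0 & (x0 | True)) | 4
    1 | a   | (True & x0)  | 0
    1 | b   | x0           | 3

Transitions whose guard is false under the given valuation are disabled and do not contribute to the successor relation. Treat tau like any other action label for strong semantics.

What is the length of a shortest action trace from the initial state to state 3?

Answer: UNREACHABLE

Working:
Breadth-first toward 3:
  Layer 0: {0}
  Layer 1: {2,4}
3 never appears.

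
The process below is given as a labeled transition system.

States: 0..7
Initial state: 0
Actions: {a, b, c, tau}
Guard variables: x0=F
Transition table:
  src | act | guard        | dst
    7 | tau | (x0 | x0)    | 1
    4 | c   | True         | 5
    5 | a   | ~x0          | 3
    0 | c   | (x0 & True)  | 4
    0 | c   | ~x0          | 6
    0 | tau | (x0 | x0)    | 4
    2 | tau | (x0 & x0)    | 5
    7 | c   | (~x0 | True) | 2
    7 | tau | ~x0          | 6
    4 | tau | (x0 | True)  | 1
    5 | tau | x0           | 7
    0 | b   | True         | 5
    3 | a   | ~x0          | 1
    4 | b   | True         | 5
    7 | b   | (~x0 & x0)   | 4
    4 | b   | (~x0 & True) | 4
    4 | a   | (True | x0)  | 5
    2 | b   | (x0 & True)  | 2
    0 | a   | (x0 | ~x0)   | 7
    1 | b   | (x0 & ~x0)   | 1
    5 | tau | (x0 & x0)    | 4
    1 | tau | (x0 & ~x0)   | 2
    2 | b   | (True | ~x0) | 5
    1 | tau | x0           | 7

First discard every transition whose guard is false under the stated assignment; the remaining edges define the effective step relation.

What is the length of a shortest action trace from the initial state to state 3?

Breadth-first toward 3:
  depth 0: {0}
  depth 1: {5,6,7}
  depth 2: {2,3}
depth(3)=2, e.g. b·a

Answer: 2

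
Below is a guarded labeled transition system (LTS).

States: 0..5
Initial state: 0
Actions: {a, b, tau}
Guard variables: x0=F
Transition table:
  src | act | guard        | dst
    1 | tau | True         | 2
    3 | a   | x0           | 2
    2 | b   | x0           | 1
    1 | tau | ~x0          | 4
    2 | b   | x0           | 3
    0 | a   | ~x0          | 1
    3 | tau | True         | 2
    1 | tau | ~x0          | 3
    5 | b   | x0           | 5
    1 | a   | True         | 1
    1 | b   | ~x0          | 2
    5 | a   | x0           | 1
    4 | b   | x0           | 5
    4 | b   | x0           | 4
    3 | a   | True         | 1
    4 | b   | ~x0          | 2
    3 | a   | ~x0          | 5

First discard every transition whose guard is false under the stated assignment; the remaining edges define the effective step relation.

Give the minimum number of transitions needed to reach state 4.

BFS to 4:
  depth 0: {0}
  depth 1: {1}
  depth 2: {2,3,4}
first hit 4 at d=2 via a·tau

Answer: 2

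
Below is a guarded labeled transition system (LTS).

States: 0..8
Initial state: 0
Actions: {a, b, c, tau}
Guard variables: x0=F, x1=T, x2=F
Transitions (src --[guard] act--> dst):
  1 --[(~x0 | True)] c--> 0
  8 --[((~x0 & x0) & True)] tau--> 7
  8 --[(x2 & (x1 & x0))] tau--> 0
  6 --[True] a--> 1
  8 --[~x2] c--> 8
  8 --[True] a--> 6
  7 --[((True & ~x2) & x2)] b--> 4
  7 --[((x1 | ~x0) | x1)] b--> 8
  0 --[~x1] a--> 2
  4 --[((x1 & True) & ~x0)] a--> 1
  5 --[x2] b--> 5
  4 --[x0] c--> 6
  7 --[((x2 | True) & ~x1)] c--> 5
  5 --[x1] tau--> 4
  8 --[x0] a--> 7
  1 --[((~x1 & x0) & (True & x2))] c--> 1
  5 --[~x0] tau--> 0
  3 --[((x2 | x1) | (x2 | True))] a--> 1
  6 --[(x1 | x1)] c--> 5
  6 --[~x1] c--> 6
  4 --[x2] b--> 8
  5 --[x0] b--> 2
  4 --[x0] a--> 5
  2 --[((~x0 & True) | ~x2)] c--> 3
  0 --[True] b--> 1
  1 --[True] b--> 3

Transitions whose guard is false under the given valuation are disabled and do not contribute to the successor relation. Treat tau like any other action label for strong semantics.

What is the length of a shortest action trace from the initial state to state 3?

BFS to 3:
  depth 0: {0}
  depth 1: {1}
  depth 2: {3}
first hit 3 at d=2 via b·b

Answer: 2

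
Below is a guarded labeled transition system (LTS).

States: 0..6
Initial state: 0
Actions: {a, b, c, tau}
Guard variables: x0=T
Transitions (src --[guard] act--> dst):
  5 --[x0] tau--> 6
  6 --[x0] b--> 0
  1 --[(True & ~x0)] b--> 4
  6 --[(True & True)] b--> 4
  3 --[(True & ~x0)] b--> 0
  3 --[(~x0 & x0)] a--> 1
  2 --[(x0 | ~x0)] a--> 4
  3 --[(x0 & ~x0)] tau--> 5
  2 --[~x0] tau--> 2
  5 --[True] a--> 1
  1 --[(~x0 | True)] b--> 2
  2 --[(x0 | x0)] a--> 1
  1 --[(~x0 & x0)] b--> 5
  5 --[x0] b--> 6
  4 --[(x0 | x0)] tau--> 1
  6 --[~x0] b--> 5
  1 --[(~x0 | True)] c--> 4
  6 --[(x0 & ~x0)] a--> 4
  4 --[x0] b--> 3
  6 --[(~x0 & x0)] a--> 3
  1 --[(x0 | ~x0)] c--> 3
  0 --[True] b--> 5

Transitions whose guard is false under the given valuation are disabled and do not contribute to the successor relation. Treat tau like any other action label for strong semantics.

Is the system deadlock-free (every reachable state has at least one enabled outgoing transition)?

Reachable = {0,1,2,3,4,5,6}
  0: b→5  [1 out]
  1: b→2  c→3  c→4  [3 out]
  2: a→1  a→4  [2 out]
  3: ∅  [STUCK]
  4: b→3  tau→1  [2 out]
  5: a→1  b→6  tau→6  [3 out]
  6: b→0  b→4  [2 out]
witness 3: b·a·c

Answer: DEADLOCK at state 3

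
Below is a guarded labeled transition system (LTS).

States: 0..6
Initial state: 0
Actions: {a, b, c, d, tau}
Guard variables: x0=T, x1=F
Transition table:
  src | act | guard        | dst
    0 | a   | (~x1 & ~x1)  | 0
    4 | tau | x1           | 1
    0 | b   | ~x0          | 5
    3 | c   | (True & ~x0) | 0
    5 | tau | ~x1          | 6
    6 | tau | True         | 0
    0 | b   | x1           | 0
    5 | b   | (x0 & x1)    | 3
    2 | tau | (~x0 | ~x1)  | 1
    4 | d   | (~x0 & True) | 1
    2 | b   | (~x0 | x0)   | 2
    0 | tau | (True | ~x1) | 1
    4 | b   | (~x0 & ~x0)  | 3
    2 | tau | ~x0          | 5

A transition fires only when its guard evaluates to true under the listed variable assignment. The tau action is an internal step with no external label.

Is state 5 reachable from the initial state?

Answer: UNREACHABLE

Analysis:
6 transition(s) survive guard evaluation.
L0 = {0}
L1 = {1}  total {0,1}
Reachable = {0,1}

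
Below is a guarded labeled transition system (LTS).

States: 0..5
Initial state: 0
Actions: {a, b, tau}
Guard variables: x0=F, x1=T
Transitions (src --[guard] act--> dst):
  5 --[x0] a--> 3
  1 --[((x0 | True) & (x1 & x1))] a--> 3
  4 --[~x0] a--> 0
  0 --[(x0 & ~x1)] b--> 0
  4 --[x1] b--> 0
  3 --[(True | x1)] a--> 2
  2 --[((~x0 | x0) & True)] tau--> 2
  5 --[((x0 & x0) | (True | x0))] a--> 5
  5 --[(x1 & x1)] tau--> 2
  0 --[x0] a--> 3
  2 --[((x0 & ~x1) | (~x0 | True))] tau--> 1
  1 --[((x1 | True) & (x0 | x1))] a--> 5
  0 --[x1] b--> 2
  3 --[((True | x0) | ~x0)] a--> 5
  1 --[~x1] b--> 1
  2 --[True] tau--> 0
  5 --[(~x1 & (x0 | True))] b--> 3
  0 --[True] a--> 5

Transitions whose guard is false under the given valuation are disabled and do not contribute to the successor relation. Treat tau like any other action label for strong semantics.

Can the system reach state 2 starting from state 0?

After dropping false guards: 13 live edges.
depth 0: {0}
depth 1: {2,5}  cumulative {0,2,5}
depth 2: {1}  cumulative {0,1,2,5}
depth 3: {3}  cumulative {0,1,2,3,5}
R = {0,1,2,3,5}
witness 2: b

Answer: REACHABLE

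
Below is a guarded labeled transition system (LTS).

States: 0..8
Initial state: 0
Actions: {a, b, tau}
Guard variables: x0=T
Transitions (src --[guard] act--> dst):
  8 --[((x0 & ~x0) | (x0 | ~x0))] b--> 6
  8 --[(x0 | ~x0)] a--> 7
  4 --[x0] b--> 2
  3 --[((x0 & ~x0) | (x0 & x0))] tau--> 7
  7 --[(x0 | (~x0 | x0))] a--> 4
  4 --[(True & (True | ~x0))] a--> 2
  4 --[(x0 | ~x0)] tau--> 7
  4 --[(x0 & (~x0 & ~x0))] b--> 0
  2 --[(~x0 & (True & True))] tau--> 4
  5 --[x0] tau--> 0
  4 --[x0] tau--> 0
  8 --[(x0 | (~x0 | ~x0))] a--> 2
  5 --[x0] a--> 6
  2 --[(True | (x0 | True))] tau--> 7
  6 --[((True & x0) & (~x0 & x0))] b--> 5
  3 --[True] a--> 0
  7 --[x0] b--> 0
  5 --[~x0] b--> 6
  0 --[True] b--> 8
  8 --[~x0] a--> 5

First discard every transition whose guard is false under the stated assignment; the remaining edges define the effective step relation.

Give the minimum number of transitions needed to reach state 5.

Answer: UNREACHABLE

Working:
Breadth-first toward 5:
  L0 = {0}
  L1 = {8}
  L2 = {2,6,7}
  L3 = {4}
5 never appears.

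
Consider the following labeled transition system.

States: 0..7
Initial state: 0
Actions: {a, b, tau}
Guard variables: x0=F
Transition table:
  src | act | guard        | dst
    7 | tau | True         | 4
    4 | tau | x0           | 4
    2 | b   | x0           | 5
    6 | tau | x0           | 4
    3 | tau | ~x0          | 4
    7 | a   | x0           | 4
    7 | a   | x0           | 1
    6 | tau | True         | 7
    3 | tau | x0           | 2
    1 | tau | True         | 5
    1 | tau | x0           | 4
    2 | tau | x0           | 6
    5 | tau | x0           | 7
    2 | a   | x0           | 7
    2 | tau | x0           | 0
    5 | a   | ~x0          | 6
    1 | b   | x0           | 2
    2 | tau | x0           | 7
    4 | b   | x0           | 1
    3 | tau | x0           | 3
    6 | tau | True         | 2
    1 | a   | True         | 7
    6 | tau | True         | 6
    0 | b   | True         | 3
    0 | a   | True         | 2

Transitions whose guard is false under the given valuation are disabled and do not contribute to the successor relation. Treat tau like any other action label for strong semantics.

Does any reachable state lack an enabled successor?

Reach set: {0,2,3,4}
  0: a→2  b→3  [deg 2]
  2: ∅  [no exit]
  3: tau→4  [deg 1]
  4: ∅  [no exit]
trace reaching 2: a

Answer: DEADLOCK at state 2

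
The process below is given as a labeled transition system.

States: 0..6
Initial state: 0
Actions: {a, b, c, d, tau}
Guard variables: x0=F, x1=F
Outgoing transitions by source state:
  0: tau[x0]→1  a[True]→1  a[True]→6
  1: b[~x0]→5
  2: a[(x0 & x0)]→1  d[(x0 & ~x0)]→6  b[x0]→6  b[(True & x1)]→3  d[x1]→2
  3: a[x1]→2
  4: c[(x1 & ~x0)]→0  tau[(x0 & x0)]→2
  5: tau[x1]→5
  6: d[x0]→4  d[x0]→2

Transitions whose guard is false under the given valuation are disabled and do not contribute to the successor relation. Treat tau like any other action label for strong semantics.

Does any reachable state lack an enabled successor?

Answer: DEADLOCK at state 5

Analysis:
Reach set: {0,1,5,6}
  0: a→1  a→6  [deg 2]
  1: b→5  [deg 1]
  5: ∅  [deadlock]
  6: ∅  [deadlock]
Path to 5: a·b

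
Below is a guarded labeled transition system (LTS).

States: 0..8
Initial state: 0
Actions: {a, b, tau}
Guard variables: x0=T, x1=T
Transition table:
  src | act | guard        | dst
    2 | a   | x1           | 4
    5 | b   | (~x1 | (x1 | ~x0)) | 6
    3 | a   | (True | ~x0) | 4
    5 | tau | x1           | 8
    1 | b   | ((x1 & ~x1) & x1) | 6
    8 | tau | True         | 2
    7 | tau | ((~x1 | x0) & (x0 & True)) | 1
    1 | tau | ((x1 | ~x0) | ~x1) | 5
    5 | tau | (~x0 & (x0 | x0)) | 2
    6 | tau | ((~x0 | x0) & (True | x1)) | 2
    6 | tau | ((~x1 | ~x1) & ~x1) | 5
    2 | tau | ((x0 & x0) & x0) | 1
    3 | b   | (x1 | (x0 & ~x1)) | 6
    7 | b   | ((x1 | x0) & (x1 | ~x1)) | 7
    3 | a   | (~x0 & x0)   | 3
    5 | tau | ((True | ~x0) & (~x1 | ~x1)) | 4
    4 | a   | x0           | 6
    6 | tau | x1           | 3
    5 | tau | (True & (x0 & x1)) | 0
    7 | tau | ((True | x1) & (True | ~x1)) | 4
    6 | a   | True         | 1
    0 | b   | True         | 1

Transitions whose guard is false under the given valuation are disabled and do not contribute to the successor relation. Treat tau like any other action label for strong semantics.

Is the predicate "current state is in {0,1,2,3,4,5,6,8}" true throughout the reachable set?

Answer: INVARIANT HOLDS

Analysis:
Inv-set: {0,1,2,3,4,5,6,8}
Reach set: {0,1,2,3,4,5,6,8}
  0: ✓
  1: ✓
  2: ✓
  3: ✓
  4: ✓
  5: ✓
  6: ✓
  8: ✓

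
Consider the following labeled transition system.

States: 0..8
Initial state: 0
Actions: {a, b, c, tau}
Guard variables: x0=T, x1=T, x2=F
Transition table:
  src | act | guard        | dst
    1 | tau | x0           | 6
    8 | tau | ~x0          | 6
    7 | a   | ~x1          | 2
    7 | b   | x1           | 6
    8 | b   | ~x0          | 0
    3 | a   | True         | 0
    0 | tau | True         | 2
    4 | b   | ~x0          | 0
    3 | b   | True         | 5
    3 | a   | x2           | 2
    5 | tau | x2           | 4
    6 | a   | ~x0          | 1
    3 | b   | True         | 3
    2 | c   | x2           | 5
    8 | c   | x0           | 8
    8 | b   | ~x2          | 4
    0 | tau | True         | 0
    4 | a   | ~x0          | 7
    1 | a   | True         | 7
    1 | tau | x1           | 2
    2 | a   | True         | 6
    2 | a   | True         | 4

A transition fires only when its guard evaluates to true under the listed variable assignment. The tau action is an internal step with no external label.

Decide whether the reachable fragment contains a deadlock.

Answer: DEADLOCK at state 4

Working:
Reachable = {0,2,4,6}
  0: tau→0  tau→2  [deg 2]
  2: a→4  a→6  [deg 2]
  4: ∅  [STUCK]
  6: ∅  [STUCK]
Path to 4: tau·a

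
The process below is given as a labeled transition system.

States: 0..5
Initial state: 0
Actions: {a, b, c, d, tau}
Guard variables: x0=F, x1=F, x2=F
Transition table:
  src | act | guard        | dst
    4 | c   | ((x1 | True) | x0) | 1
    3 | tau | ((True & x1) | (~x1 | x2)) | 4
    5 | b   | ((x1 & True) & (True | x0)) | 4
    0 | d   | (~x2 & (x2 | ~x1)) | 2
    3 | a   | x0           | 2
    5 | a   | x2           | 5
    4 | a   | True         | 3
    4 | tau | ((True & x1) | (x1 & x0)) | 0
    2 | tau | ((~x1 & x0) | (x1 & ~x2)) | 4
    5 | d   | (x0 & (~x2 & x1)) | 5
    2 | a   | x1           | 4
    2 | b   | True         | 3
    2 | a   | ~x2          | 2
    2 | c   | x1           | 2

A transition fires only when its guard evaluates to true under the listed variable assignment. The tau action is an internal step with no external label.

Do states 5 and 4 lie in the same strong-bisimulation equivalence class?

Compute ~ classes (split until stable):
  round 0: {{0,1,2,3,4,5}}
  round 1: {{0},{1,5},{2},{3},{4}}
Fixed point at round 2; 5 class(es).
[5]={1,5}  [4]={4}

Answer: NOT BISIMILAR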